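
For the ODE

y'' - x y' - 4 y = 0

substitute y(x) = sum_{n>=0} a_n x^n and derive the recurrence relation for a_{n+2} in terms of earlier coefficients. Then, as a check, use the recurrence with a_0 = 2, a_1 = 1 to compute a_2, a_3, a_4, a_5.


Substitute y = sum_n a_n x^n.
y''(x) has coefficient (n+2)(n+1) a_{n+2} at x^n;
-x y'(x) has coefficient -n a_n at x^n (shift);
-4 y(x) has coefficient -4 a_n at x^n.
Matching x^n: (n+2)(n+1) a_{n+2} + (-n - 4) a_n = 0.
Thus a_{n+2} = (n + 4) / ((n+1)(n+2)) * a_n.

Check with a_0 = 2, a_1 = 1 (apply the recurrence for n = 0, 1, 2, 3): a_0 = 2, a_1 = 1, a_2 = 4, a_3 = 5/6, a_4 = 2, a_5 = 7/24.

a_(n+2) = (n + 4) / ((n+1)(n+2)) * a_n; check: a_0 = 2, a_1 = 1, a_2 = 4, a_3 = 5/6, a_4 = 2, a_5 = 7/24


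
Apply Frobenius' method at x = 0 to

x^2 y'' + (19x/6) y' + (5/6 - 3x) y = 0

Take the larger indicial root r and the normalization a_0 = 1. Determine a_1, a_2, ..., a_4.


Write in Frobenius form y'' + (p(x)/x) y' + (q(x)/x^2) y = 0:
  p(x) = 19/6,  q(x) = 5/6 - 3x.
Indicial equation: r(r-1) + (19/6) r + (5/6) = 0 -> roots r_1 = -1/2, r_2 = -5/3.
Take r = r_1 = -1/2. Let y(x) = x^r sum_{n>=0} a_n x^n with a_0 = 1.
Substitute y = x^r sum a_n x^n and match x^{r+n}. The recurrence is
  D(n) a_n - 3 a_{n-1} = 0,  where D(n) = (r+n)(r+n-1) + (19/6)(r+n) + (5/6).
  a_n = 3 / D(n) * a_{n-1}.
Since the indicial polynomial factors as (r - r_1)(r - r_2), D(n) = (r_1 + n - r_1)(r_1 + n - r_2) = n(n + 7/6).
Evaluating step by step (a_0 = 1):
  n = 1: D(1) = 1(1 + 7/6) = 13/6; numerator = 3(1) = 3; a_1 = (3)/(13/6) = 18/13
  n = 2: D(2) = 2(2 + 7/6) = 19/3; numerator = 3(18/13) = 54/13; a_2 = (54/13)/(19/3) = 162/247
  n = 3: D(3) = 3(3 + 7/6) = 25/2; numerator = 3(162/247) = 486/247; a_3 = (486/247)/(25/2) = 972/6175
  n = 4: D(4) = 4(4 + 7/6) = 62/3; numerator = 3(972/6175) = 2916/6175; a_4 = (2916/6175)/(62/3) = 4374/191425

r = -1/2; a_0 = 1; a_1 = 18/13; a_2 = 162/247; a_3 = 972/6175; a_4 = 4374/191425


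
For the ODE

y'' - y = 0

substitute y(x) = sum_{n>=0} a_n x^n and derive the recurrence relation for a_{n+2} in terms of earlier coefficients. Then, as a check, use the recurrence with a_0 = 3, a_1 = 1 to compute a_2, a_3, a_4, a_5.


Substitute y = sum_n a_n x^n into y'' + (const) y = 0.
y''(x) = sum_{n>=0} (n+2)(n+1) a_{n+2} x^n.
The ODE becomes sum_n [(n+2)(n+1) a_{n+2} - 1 a_n] x^n = 0.
Setting each coefficient to zero gives the recurrence:
  (n+2)(n+1) a_{n+2} - 1 a_n = 0,
  a_{n+2} = 1 / ((n+1)(n+2)) a_n.

Check with a_0 = 3, a_1 = 1 (apply the recurrence for n = 0, 1, 2, 3): a_0 = 3, a_1 = 1, a_2 = 3/2, a_3 = 1/6, a_4 = 1/8, a_5 = 1/120.

a_{n+2} = 1/((n+1)(n+2)) * a_n; check: a_0 = 3, a_1 = 1, a_2 = 3/2, a_3 = 1/6, a_4 = 1/8, a_5 = 1/120


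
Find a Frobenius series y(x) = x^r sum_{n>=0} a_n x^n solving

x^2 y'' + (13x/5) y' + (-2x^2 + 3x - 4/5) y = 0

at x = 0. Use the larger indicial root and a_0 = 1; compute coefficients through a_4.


Write in Frobenius form y'' + (p(x)/x) y' + (q(x)/x^2) y = 0:
  p(x) = 13/5,  q(x) = -2x^2 + 3x - 4/5.
Indicial equation: r(r-1) + (13/5) r + (-4/5) = 0 -> roots r_1 = 2/5, r_2 = -2.
Take r = r_1 = 2/5. Let y(x) = x^r sum_{n>=0} a_n x^n with a_0 = 1.
Substitute y = x^r sum a_n x^n and match x^{r+n}. The recurrence is
  D(n) a_n + 3 a_{n-1} - 2 a_{n-2} = 0,  where D(n) = (r+n)(r+n-1) + (13/5)(r+n) + (-4/5).
  a_n = [-3 a_{n-1} + 2 a_{n-2}] / D(n).
Since the indicial polynomial factors as (r - r_1)(r - r_2), D(n) = (r_1 + n - r_1)(r_1 + n - r_2) = n(n + 12/5).
Evaluating step by step (a_0 = 1):
  n = 1: D(1) = 1(1 + 12/5) = 17/5; numerator = -3(1) = -3; a_1 = (-3)/(17/5) = -15/17
  n = 2: D(2) = 2(2 + 12/5) = 44/5; numerator = -3(-15/17) + 2(1) = 79/17; a_2 = (79/17)/(44/5) = 395/748
  n = 3: D(3) = 3(3 + 12/5) = 81/5; numerator = -3(395/748) + 2(-15/17) = -2505/748; a_3 = (-2505/748)/(81/5) = -4175/20196
  n = 4: D(4) = 4(4 + 12/5) = 128/5; numerator = -3(-4175/20196) + 2(395/748) = 11285/6732; a_4 = (11285/6732)/(128/5) = 56425/861696

r = 2/5; a_0 = 1; a_1 = -15/17; a_2 = 395/748; a_3 = -4175/20196; a_4 = 56425/861696


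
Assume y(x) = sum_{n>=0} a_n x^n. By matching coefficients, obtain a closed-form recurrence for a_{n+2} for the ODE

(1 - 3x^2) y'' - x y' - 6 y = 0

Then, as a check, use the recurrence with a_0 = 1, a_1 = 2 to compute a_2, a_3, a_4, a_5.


Substitute y = sum_n a_n x^n.
(1 - 3 x^2) y'' contributes (n+2)(n+1) a_{n+2} - 3 n(n-1) a_n at x^n.
-x y'(x) contributes -n a_n at x^n.
-6 y(x) contributes -6 a_n at x^n.
Matching x^n: (n+2)(n+1) a_{n+2} + (-3 n(n-1) - n - 6) a_n = 0.
Thus a_{n+2} = (3 n(n-1) + n + 6) / ((n+1)(n+2)) * a_n.

Check with a_0 = 1, a_1 = 2 (apply the recurrence for n = 0, 1, 2, 3): a_0 = 1, a_1 = 2, a_2 = 3, a_3 = 7/3, a_4 = 7/2, a_5 = 63/20.

a_(n+2) = (3 n(n-1) + n + 6) / ((n+1)(n+2)) * a_n; check: a_0 = 1, a_1 = 2, a_2 = 3, a_3 = 7/3, a_4 = 7/2, a_5 = 63/20


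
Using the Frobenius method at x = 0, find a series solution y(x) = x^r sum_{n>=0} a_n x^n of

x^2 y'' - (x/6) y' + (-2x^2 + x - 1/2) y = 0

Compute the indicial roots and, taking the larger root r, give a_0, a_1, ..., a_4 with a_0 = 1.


Write in Frobenius form y'' + (p(x)/x) y' + (q(x)/x^2) y = 0:
  p(x) = -1/6,  q(x) = -2x^2 + x - 1/2.
Indicial equation: r(r-1) + (-1/6) r + (-1/2) = 0 -> roots r_1 = 3/2, r_2 = -1/3.
Take r = r_1 = 3/2. Let y(x) = x^r sum_{n>=0} a_n x^n with a_0 = 1.
Substitute y = x^r sum a_n x^n and match x^{r+n}. The recurrence is
  D(n) a_n + 1 a_{n-1} - 2 a_{n-2} = 0,  where D(n) = (r+n)(r+n-1) + (-1/6)(r+n) + (-1/2).
  a_n = [-1 a_{n-1} + 2 a_{n-2}] / D(n).
Since the indicial polynomial factors as (r - r_1)(r - r_2), D(n) = (r_1 + n - r_1)(r_1 + n - r_2) = n(n + 11/6).
Evaluating step by step (a_0 = 1):
  n = 1: D(1) = 1(1 + 11/6) = 17/6; numerator = -1(1) = -1; a_1 = (-1)/(17/6) = -6/17
  n = 2: D(2) = 2(2 + 11/6) = 23/3; numerator = -1(-6/17) + 2(1) = 40/17; a_2 = (40/17)/(23/3) = 120/391
  n = 3: D(3) = 3(3 + 11/6) = 29/2; numerator = -1(120/391) + 2(-6/17) = -396/391; a_3 = (-396/391)/(29/2) = -792/11339
  n = 4: D(4) = 4(4 + 11/6) = 70/3; numerator = -1(-792/11339) + 2(120/391) = 456/667; a_4 = (456/667)/(70/3) = 684/23345

r = 3/2; a_0 = 1; a_1 = -6/17; a_2 = 120/391; a_3 = -792/11339; a_4 = 684/23345


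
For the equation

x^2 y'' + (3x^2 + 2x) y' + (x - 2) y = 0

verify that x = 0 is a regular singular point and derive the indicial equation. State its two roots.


Divide by x^2 to reach normal form y'' + P_1(x) y' + P_2(x) y = 0 with P_1(x) = 3 + 2/x and P_2(x) = 1/x - 2/x^2.
x = 0 is a singular point because the y'-coefficient 3 + 2/x has a pole at x = 0 and the y-coefficient 1/x - 2/x^2 has a pole at x = 0.
It is a regular singular point because x P_1(x) = p(x) = 3x + 2 and x^2 P_2(x) = q(x) = x - 2 are polynomials, hence analytic at x = 0.
p(0) = 2,  q(0) = -2.
Indicial equation: r(r-1) + p(0) r + q(0) = 0, i.e. r^2 + (p(0) - 1) r + q(0) = 0, i.e. r^2 + 1 r - 2 = 0.
Discriminant: (1)^2 - 4(-2) = 9, so r = (-1 ± 3)/2.
Solving: r_1 = 1, r_2 = -2.

indicial: r^2 + 1 r - 2 = 0; roots r_1 = 1, r_2 = -2


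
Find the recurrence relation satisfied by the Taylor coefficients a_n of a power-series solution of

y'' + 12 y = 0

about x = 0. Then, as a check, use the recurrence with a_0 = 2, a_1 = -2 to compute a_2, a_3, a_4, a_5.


Substitute y = sum_n a_n x^n into y'' + (const) y = 0.
y''(x) = sum_{n>=0} (n+2)(n+1) a_{n+2} x^n.
The ODE becomes sum_n [(n+2)(n+1) a_{n+2} + 12 a_n] x^n = 0.
Setting each coefficient to zero gives the recurrence:
  (n+2)(n+1) a_{n+2} + 12 a_n = 0,
  a_{n+2} = -12 / ((n+1)(n+2)) a_n.

Check with a_0 = 2, a_1 = -2 (apply the recurrence for n = 0, 1, 2, 3): a_0 = 2, a_1 = -2, a_2 = -12, a_3 = 4, a_4 = 12, a_5 = -12/5.

a_{n+2} = -12/((n+1)(n+2)) * a_n; check: a_0 = 2, a_1 = -2, a_2 = -12, a_3 = 4, a_4 = 12, a_5 = -12/5


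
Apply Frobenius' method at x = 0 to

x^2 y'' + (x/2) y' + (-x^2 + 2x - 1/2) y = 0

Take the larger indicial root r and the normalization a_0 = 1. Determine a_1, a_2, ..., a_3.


Write in Frobenius form y'' + (p(x)/x) y' + (q(x)/x^2) y = 0:
  p(x) = 1/2,  q(x) = -x^2 + 2x - 1/2.
Indicial equation: r(r-1) + (1/2) r + (-1/2) = 0 -> roots r_1 = 1, r_2 = -1/2.
Take r = r_1 = 1. Let y(x) = x^r sum_{n>=0} a_n x^n with a_0 = 1.
Substitute y = x^r sum a_n x^n and match x^{r+n}. The recurrence is
  D(n) a_n + 2 a_{n-1} - 1 a_{n-2} = 0,  where D(n) = (r+n)(r+n-1) + (1/2)(r+n) + (-1/2).
  a_n = [-2 a_{n-1} + 1 a_{n-2}] / D(n).
Since the indicial polynomial factors as (r - r_1)(r - r_2), D(n) = (r_1 + n - r_1)(r_1 + n - r_2) = n(n + 3/2).
Evaluating step by step (a_0 = 1):
  n = 1: D(1) = 1(1 + 3/2) = 5/2; numerator = -2(1) = -2; a_1 = (-2)/(5/2) = -4/5
  n = 2: D(2) = 2(2 + 3/2) = 7; numerator = -2(-4/5) + 1(1) = 13/5; a_2 = (13/5)/(7) = 13/35
  n = 3: D(3) = 3(3 + 3/2) = 27/2; numerator = -2(13/35) + 1(-4/5) = -54/35; a_3 = (-54/35)/(27/2) = -4/35

r = 1; a_0 = 1; a_1 = -4/5; a_2 = 13/35; a_3 = -4/35


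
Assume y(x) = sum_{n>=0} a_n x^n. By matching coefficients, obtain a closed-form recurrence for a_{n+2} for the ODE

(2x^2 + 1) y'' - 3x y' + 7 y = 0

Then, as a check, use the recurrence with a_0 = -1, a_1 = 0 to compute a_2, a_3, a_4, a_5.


Substitute y = sum_n a_n x^n.
(1 + 2 x^2) y'' contributes (n+2)(n+1) a_{n+2} + 2 n(n-1) a_n at x^n.
-3 x y'(x) contributes -3 n a_n at x^n.
7 y(x) contributes 7 a_n at x^n.
Matching x^n: (n+2)(n+1) a_{n+2} + (2 n(n-1) - 3 n + 7) a_n = 0.
Thus a_{n+2} = (-2 n(n-1) + 3 n - 7) / ((n+1)(n+2)) * a_n.

Check with a_0 = -1, a_1 = 0 (apply the recurrence for n = 0, 1, 2, 3): a_0 = -1, a_1 = 0, a_2 = 7/2, a_3 = 0, a_4 = -35/24, a_5 = 0.

a_(n+2) = (-2 n(n-1) + 3 n - 7) / ((n+1)(n+2)) * a_n; check: a_0 = -1, a_1 = 0, a_2 = 7/2, a_3 = 0, a_4 = -35/24, a_5 = 0


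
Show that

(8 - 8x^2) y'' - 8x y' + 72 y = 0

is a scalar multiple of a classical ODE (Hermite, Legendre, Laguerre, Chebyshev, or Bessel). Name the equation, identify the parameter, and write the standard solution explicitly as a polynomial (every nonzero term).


All three coefficients share the factor 8; dividing through by 8 gives  (1 - x^2) y'' - x y' + 9 y = 0.
This matches the Chebyshev equation (1 - x^2) y'' - x y' + n^2 y = 0 (note the -x y' term, not -2x y') with n^2 = 9, so n = 3; the polynomial solution is T_3(x).
With y = sum_k a_k x^k, matching x^k gives (k+2)(k+1) a_{k+2} = (k^2 - n^2) a_k = (k - 3)(k + 3) a_k. The right side vanishes at k = 3, so the series with the parity of 3 terminates at degree 3.
Standard normalization: leading coefficient of T_n is 2^(n-1), so a_3 = 2^2 = 4. Work downward with a_k = (k+1)(k+2) a_{k+2} / ((k - 3)(k + 3)):
  a_1 = (2)(3)(4) / ((1 - 3)(1 + 3)) = 24/(-8) = -3
Hence T_3(x) = 4 x^3 - 3 x.

T_3(x); series = 4 x^3 - 3 x


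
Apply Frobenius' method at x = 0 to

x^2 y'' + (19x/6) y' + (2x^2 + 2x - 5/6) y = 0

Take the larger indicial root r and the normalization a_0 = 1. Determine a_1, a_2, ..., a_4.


Write in Frobenius form y'' + (p(x)/x) y' + (q(x)/x^2) y = 0:
  p(x) = 19/6,  q(x) = 2x^2 + 2x - 5/6.
Indicial equation: r(r-1) + (19/6) r + (-5/6) = 0 -> roots r_1 = 1/3, r_2 = -5/2.
Take r = r_1 = 1/3. Let y(x) = x^r sum_{n>=0} a_n x^n with a_0 = 1.
Substitute y = x^r sum a_n x^n and match x^{r+n}. The recurrence is
  D(n) a_n + 2 a_{n-1} + 2 a_{n-2} = 0,  where D(n) = (r+n)(r+n-1) + (19/6)(r+n) + (-5/6).
  a_n = [-2 a_{n-1} - 2 a_{n-2}] / D(n).
Since the indicial polynomial factors as (r - r_1)(r - r_2), D(n) = (r_1 + n - r_1)(r_1 + n - r_2) = n(n + 17/6).
Evaluating step by step (a_0 = 1):
  n = 1: D(1) = 1(1 + 17/6) = 23/6; numerator = -2(1) = -2; a_1 = (-2)/(23/6) = -12/23
  n = 2: D(2) = 2(2 + 17/6) = 29/3; numerator = -2(-12/23) - 2(1) = -22/23; a_2 = (-22/23)/(29/3) = -66/667
  n = 3: D(3) = 3(3 + 17/6) = 35/2; numerator = -2(-66/667) - 2(-12/23) = 36/29; a_3 = (36/29)/(35/2) = 72/1015
  n = 4: D(4) = 4(4 + 17/6) = 82/3; numerator = -2(72/1015) - 2(-66/667) = 1308/23345; a_4 = (1308/23345)/(82/3) = 1962/957145

r = 1/3; a_0 = 1; a_1 = -12/23; a_2 = -66/667; a_3 = 72/1015; a_4 = 1962/957145


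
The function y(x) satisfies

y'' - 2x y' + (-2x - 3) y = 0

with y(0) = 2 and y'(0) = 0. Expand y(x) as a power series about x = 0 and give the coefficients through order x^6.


Ansatz: y(x) = sum_{n>=0} a_n x^n, so y'(x) = sum_{n>=1} n a_n x^(n-1) and y''(x) = sum_{n>=2} n(n-1) a_n x^(n-2).
Substitute into P(x) y'' + Q(x) y' + R(x) y = 0 with P(x) = 1, Q(x) = -2x, R(x) = -2x - 3, and match powers of x.
Initial conditions: a_0 = 2, a_1 = 0.
Setting the coefficient of each power of x to zero and solving order by order (substituting the coefficients already found):
  x^0: 2 a_2 - 3 a_0 = 0  ->  2 a_2 = 3 a_0 = 6  ->  a_2 = 3
  x^1: 6 a_3 - 5 a_1 - 2 a_0 = 0  ->  6 a_3 = 5 a_1 + 2 a_0 = 4  ->  a_3 = 2/3
  x^2: 12 a_4 - 7 a_2 - 2 a_1 = 0  ->  12 a_4 = 7 a_2 + 2 a_1 = 21  ->  a_4 = 7/4
  x^3: 20 a_5 - 9 a_3 - 2 a_2 = 0  ->  20 a_5 = 9 a_3 + 2 a_2 = 12  ->  a_5 = 3/5
  x^4: 30 a_6 - 11 a_4 - 2 a_3 = 0  ->  30 a_6 = 11 a_4 + 2 a_3 = 247/12  ->  a_6 = 247/360
Truncated series: y(x) = 2 + 3 x^2 + (2/3) x^3 + (7/4) x^4 + (3/5) x^5 + (247/360) x^6 + O(x^7).

a_0 = 2; a_1 = 0; a_2 = 3; a_3 = 2/3; a_4 = 7/4; a_5 = 3/5; a_6 = 247/360


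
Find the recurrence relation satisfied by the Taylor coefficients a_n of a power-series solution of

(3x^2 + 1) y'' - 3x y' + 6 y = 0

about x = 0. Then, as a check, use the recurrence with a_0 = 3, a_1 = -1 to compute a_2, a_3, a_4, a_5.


Substitute y = sum_n a_n x^n.
(1 + 3 x^2) y'' contributes (n+2)(n+1) a_{n+2} + 3 n(n-1) a_n at x^n.
-3 x y'(x) contributes -3 n a_n at x^n.
6 y(x) contributes 6 a_n at x^n.
Matching x^n: (n+2)(n+1) a_{n+2} + (3 n(n-1) - 3 n + 6) a_n = 0.
Thus a_{n+2} = (-3 n(n-1) + 3 n - 6) / ((n+1)(n+2)) * a_n.

Check with a_0 = 3, a_1 = -1 (apply the recurrence for n = 0, 1, 2, 3): a_0 = 3, a_1 = -1, a_2 = -9, a_3 = 1/2, a_4 = 9/2, a_5 = -3/8.

a_(n+2) = (-3 n(n-1) + 3 n - 6) / ((n+1)(n+2)) * a_n; check: a_0 = 3, a_1 = -1, a_2 = -9, a_3 = 1/2, a_4 = 9/2, a_5 = -3/8


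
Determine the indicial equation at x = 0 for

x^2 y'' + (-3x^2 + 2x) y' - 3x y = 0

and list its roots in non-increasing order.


Divide by x^2 to reach normal form y'' + P_1(x) y' + P_2(x) y = 0 with P_1(x) = -3 + 2/x and P_2(x) = -3/x.
x = 0 is a singular point because the y'-coefficient -3 + 2/x has a pole at x = 0 and the y-coefficient -3/x has a pole at x = 0.
It is a regular singular point because x P_1(x) = p(x) = 2 - 3x and x^2 P_2(x) = q(x) = -3x are polynomials, hence analytic at x = 0.
p(0) = 2,  q(0) = 0.
Indicial equation: r(r-1) + p(0) r + q(0) = 0, i.e. r^2 + (p(0) - 1) r + q(0) = 0, i.e. r^2 + 1 r = 0.
Discriminant: (1)^2 - 4(0) = 1, so r = (-1 ± 1)/2.
Solving: r_1 = 0, r_2 = -1.

indicial: r^2 + 1 r = 0; roots r_1 = 0, r_2 = -1


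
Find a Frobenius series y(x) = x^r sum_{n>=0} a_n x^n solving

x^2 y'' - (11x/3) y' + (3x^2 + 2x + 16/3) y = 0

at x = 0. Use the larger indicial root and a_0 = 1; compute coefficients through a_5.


Write in Frobenius form y'' + (p(x)/x) y' + (q(x)/x^2) y = 0:
  p(x) = -11/3,  q(x) = 3x^2 + 2x + 16/3.
Indicial equation: r(r-1) + (-11/3) r + (16/3) = 0 -> roots r_1 = 8/3, r_2 = 2.
Take r = r_1 = 8/3. Let y(x) = x^r sum_{n>=0} a_n x^n with a_0 = 1.
Substitute y = x^r sum a_n x^n and match x^{r+n}. The recurrence is
  D(n) a_n + 2 a_{n-1} + 3 a_{n-2} = 0,  where D(n) = (r+n)(r+n-1) + (-11/3)(r+n) + (16/3).
  a_n = [-2 a_{n-1} - 3 a_{n-2}] / D(n).
Since the indicial polynomial factors as (r - r_1)(r - r_2), D(n) = (r_1 + n - r_1)(r_1 + n - r_2) = n(n + 2/3).
Evaluating step by step (a_0 = 1):
  n = 1: D(1) = 1(1 + 2/3) = 5/3; numerator = -2(1) = -2; a_1 = (-2)/(5/3) = -6/5
  n = 2: D(2) = 2(2 + 2/3) = 16/3; numerator = -2(-6/5) - 3(1) = -3/5; a_2 = (-3/5)/(16/3) = -9/80
  n = 3: D(3) = 3(3 + 2/3) = 11; numerator = -2(-9/80) - 3(-6/5) = 153/40; a_3 = (153/40)/(11) = 153/440
  n = 4: D(4) = 4(4 + 2/3) = 56/3; numerator = -2(153/440) - 3(-9/80) = -63/176; a_4 = (-63/176)/(56/3) = -27/1408
  n = 5: D(5) = 5(5 + 2/3) = 85/3; numerator = -2(-27/1408) - 3(153/440) = -3537/3520; a_5 = (-3537/3520)/(85/3) = -10611/299200

r = 8/3; a_0 = 1; a_1 = -6/5; a_2 = -9/80; a_3 = 153/440; a_4 = -27/1408; a_5 = -10611/299200


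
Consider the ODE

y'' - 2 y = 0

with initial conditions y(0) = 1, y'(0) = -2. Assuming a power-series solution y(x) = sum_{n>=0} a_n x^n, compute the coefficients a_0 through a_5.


Ansatz: y(x) = sum_{n>=0} a_n x^n, so y'(x) = sum_{n>=1} n a_n x^(n-1) and y''(x) = sum_{n>=2} n(n-1) a_n x^(n-2).
Substitute into P(x) y'' + Q(x) y' + R(x) y = 0 with P(x) = 1, Q(x) = 0, R(x) = -2, and match powers of x.
Initial conditions: a_0 = 1, a_1 = -2.
Setting the coefficient of each power of x to zero and solving order by order (substituting the coefficients already found):
  x^0: 2 a_2 - 2 a_0 = 0  ->  2 a_2 = 2 a_0 = 2  ->  a_2 = 1
  x^1: 6 a_3 - 2 a_1 = 0  ->  6 a_3 = 2 a_1 = -4  ->  a_3 = -2/3
  x^2: 12 a_4 - 2 a_2 = 0  ->  12 a_4 = 2 a_2 = 2  ->  a_4 = 1/6
  x^3: 20 a_5 - 2 a_3 = 0  ->  20 a_5 = 2 a_3 = -4/3  ->  a_5 = -1/15
Truncated series: y(x) = 1 - 2 x + x^2 - (2/3) x^3 + (1/6) x^4 - (1/15) x^5 + O(x^6).

a_0 = 1; a_1 = -2; a_2 = 1; a_3 = -2/3; a_4 = 1/6; a_5 = -1/15


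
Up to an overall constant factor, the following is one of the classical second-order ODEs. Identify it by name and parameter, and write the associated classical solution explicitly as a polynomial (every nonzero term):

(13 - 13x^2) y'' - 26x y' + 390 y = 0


All three coefficients share the factor 13; dividing through by 13 gives  (1 - x^2) y'' - 2x y' + 30 y = 0.
This matches the Legendre equation (1 - x^2) y'' - 2x y' + n(n+1) y = 0 (note the -2x y' term) with n(n+1) = 30, so n = 5; the polynomial solution is P_5(x).
With y = sum_k a_k x^k, matching x^k gives (k+2)(k+1) a_{k+2} = [k(k+1) - n(n+1)] a_k = (k - 5)(k + 6) a_k. The right side vanishes at k = 5, so the series with the parity of 5 terminates at degree 5.
Standard normalization (P_n(1) = 1): leading coefficient (2n)!/(2^n (n!)^2) = 3628800/(32*14400) = 63/8, so a_5 = 63/8. Work downward with a_k = (k+1)(k+2) a_{k+2} / ((k - 5)(k + 6)):
  a_3 = (4)(5)(63/8) / ((3 - 5)(3 + 6)) = (315/2)/(-18) = -35/4
  a_1 = (2)(3)(-35/4) / ((1 - 5)(1 + 6)) = (-105/2)/(-28) = 15/8
Hence P_5(x) = 63 x^5/8 - 35 x^3/4 + 15 x/8.

P_5(x); series = 63 x^5/8 - 35 x^3/4 + 15 x/8


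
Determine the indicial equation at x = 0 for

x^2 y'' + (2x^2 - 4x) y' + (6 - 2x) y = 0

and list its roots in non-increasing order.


Divide by x^2 to reach normal form y'' + P_1(x) y' + P_2(x) y = 0 with P_1(x) = 2 - 4/x and P_2(x) = -2/x + 6/x^2.
x = 0 is a singular point because the y'-coefficient 2 - 4/x has a pole at x = 0 and the y-coefficient -2/x + 6/x^2 has a pole at x = 0.
It is a regular singular point because x P_1(x) = p(x) = 2x - 4 and x^2 P_2(x) = q(x) = 6 - 2x are polynomials, hence analytic at x = 0.
p(0) = -4,  q(0) = 6.
Indicial equation: r(r-1) + p(0) r + q(0) = 0, i.e. r^2 + (p(0) - 1) r + q(0) = 0, i.e. r^2 - 5 r + 6 = 0.
Discriminant: (-5)^2 - 4(6) = 1, so r = (5 ± 1)/2.
Solving: r_1 = 3, r_2 = 2.

indicial: r^2 - 5 r + 6 = 0; roots r_1 = 3, r_2 = 2


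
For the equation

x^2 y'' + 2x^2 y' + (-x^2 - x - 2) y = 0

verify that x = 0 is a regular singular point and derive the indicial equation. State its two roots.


Divide by x^2 to reach normal form y'' + P_1(x) y' + P_2(x) y = 0 with P_1(x) = 2 and P_2(x) = -1 - 1/x - 2/x^2.
x = 0 is a singular point because the y-coefficient -1 - 1/x - 2/x^2 has a pole at x = 0.
It is a regular singular point because x P_1(x) = p(x) = 2x and x^2 P_2(x) = q(x) = -x^2 - x - 2 are polynomials, hence analytic at x = 0.
p(0) = 0,  q(0) = -2.
Indicial equation: r(r-1) + p(0) r + q(0) = 0, i.e. r^2 + (p(0) - 1) r + q(0) = 0, i.e. r^2 - 1 r - 2 = 0.
Discriminant: (-1)^2 - 4(-2) = 9, so r = (1 ± 3)/2.
Solving: r_1 = 2, r_2 = -1.

indicial: r^2 - 1 r - 2 = 0; roots r_1 = 2, r_2 = -1


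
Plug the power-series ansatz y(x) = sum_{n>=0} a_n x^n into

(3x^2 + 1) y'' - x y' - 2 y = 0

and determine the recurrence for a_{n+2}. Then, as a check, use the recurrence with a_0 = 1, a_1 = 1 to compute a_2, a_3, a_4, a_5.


Substitute y = sum_n a_n x^n.
(1 + 3 x^2) y'' contributes (n+2)(n+1) a_{n+2} + 3 n(n-1) a_n at x^n.
-x y'(x) contributes -n a_n at x^n.
-2 y(x) contributes -2 a_n at x^n.
Matching x^n: (n+2)(n+1) a_{n+2} + (3 n(n-1) - n - 2) a_n = 0.
Thus a_{n+2} = (-3 n(n-1) + n + 2) / ((n+1)(n+2)) * a_n.

Check with a_0 = 1, a_1 = 1 (apply the recurrence for n = 0, 1, 2, 3): a_0 = 1, a_1 = 1, a_2 = 1, a_3 = 1/2, a_4 = -1/6, a_5 = -13/40.

a_(n+2) = (-3 n(n-1) + n + 2) / ((n+1)(n+2)) * a_n; check: a_0 = 1, a_1 = 1, a_2 = 1, a_3 = 1/2, a_4 = -1/6, a_5 = -13/40


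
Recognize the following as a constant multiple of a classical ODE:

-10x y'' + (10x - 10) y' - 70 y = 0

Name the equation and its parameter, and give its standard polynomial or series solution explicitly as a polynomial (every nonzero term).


All three coefficients share the factor -10; dividing through by -10 gives  x y'' + (1 - x) y' + 7 y = 0.
This matches the Laguerre equation x y'' + (1 - x) y' + n y = 0 with n = 7; the polynomial solution is L_7(x).
With y = sum_k a_k x^k, matching x^k gives (k+1)k a_{k+1} + (k+1) a_{k+1} - k a_k + n a_k = 0, i.e. (k+1)^2 a_{k+1} = (k - n) a_k = (k - 7) a_k. The right side vanishes at k = 7, so the series terminates at degree 7.
Standard normalization L_n(0) = 1 gives a_0 = 1. Work upward with a_{k+1} = (k - 7) a_k / (k+1)^2:
  a_1 = (0 - 7)(1) / 1^2 = -7/1 = -7
  a_2 = (1 - 7)(-7) / 2^2 = 42/4 = 21/2
  a_3 = (2 - 7)(21/2) / 3^2 = (-105/2)/9 = -35/6
  a_4 = (3 - 7)(-35/6) / 4^2 = (70/3)/16 = 35/24
  a_5 = (4 - 7)(35/24) / 5^2 = (-35/8)/25 = -7/40
  a_6 = (5 - 7)(-7/40) / 6^2 = (7/20)/36 = 7/720
  a_7 = (6 - 7)(7/720) / 7^2 = (-7/720)/49 = -1/5040
Hence L_7(x) = -x^7/5040 + 7 x^6/720 - 7 x^5/40 + 35 x^4/24 - 35 x^3/6 + 21 x^2/2 - 7 x + 1.

L_7(x); series = -x^7/5040 + 7 x^6/720 - 7 x^5/40 + 35 x^4/24 - 35 x^3/6 + 21 x^2/2 - 7 x + 1


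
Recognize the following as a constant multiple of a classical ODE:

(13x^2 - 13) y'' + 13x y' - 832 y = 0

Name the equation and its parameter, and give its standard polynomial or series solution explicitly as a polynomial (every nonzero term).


All three coefficients share the factor -13; dividing through by -13 gives  (1 - x^2) y'' - x y' + 64 y = 0.
This matches the Chebyshev equation (1 - x^2) y'' - x y' + n^2 y = 0 (note the -x y' term, not -2x y') with n^2 = 64, so n = 8; the polynomial solution is T_8(x).
With y = sum_k a_k x^k, matching x^k gives (k+2)(k+1) a_{k+2} = (k^2 - n^2) a_k = (k - 8)(k + 8) a_k. The right side vanishes at k = 8, so the series with the parity of 8 terminates at degree 8.
Standard normalization: leading coefficient of T_n is 2^(n-1), so a_8 = 2^7 = 128. Work downward with a_k = (k+1)(k+2) a_{k+2} / ((k - 8)(k + 8)):
  a_6 = (7)(8)(128) / ((6 - 8)(6 + 8)) = 7168/(-28) = -256
  a_4 = (5)(6)(-256) / ((4 - 8)(4 + 8)) = -7680/(-48) = 160
  a_2 = (3)(4)(160) / ((2 - 8)(2 + 8)) = 1920/(-60) = -32
  a_0 = (1)(2)(-32) / ((0 - 8)(0 + 8)) = -64/(-64) = 1
Hence T_8(x) = 128 x^8 - 256 x^6 + 160 x^4 - 32 x^2 + 1.

T_8(x); series = 128 x^8 - 256 x^6 + 160 x^4 - 32 x^2 + 1


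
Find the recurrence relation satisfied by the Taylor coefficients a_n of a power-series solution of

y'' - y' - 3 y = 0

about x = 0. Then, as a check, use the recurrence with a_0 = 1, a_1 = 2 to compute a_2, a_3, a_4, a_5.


Substitute y = sum_n a_n x^n.
y''(x) has coefficient (n+2)(n+1) a_{n+2} at x^n;
-y'(x) has coefficient -(n+1) a_{n+1} at x^n;
-3 y(x) has coefficient -3 a_n at x^n.
Matching x^n: (n+2)(n+1) a_{n+2} - (n+1) a_{n+1} - 3 a_n = 0.
Thus a_{n+2} = [(n+1) a_{n+1} + 3 a_n] / ((n+1)(n+2)).

Check with a_0 = 1, a_1 = 2 (apply the recurrence for n = 0, 1, 2, 3): a_0 = 1, a_1 = 2, a_2 = 5/2, a_3 = 11/6, a_4 = 13/12, a_5 = 59/120.

a_(n+2) = [(n+1) a_(n+1) + 3 a_n] / ((n+1)(n+2)); check: a_0 = 1, a_1 = 2, a_2 = 5/2, a_3 = 11/6, a_4 = 13/12, a_5 = 59/120


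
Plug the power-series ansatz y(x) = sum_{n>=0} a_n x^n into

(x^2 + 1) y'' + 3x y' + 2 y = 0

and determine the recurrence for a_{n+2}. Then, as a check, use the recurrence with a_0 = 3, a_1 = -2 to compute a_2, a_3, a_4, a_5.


Substitute y = sum_n a_n x^n.
(1 + 1 x^2) y'' contributes (n+2)(n+1) a_{n+2} + n(n-1) a_n at x^n.
3 x y'(x) contributes 3 n a_n at x^n.
2 y(x) contributes 2 a_n at x^n.
Matching x^n: (n+2)(n+1) a_{n+2} + (n(n-1) + 3 n + 2) a_n = 0.
Thus a_{n+2} = (-n(n-1) - 3 n - 2) / ((n+1)(n+2)) * a_n.

Check with a_0 = 3, a_1 = -2 (apply the recurrence for n = 0, 1, 2, 3): a_0 = 3, a_1 = -2, a_2 = -3, a_3 = 5/3, a_4 = 5/2, a_5 = -17/12.

a_(n+2) = (-n(n-1) - 3 n - 2) / ((n+1)(n+2)) * a_n; check: a_0 = 3, a_1 = -2, a_2 = -3, a_3 = 5/3, a_4 = 5/2, a_5 = -17/12


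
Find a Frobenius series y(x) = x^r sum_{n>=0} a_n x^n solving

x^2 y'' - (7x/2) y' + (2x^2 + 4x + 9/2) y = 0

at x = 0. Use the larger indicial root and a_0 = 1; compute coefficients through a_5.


Write in Frobenius form y'' + (p(x)/x) y' + (q(x)/x^2) y = 0:
  p(x) = -7/2,  q(x) = 2x^2 + 4x + 9/2.
Indicial equation: r(r-1) + (-7/2) r + (9/2) = 0 -> roots r_1 = 3, r_2 = 3/2.
Take r = r_1 = 3. Let y(x) = x^r sum_{n>=0} a_n x^n with a_0 = 1.
Substitute y = x^r sum a_n x^n and match x^{r+n}. The recurrence is
  D(n) a_n + 4 a_{n-1} + 2 a_{n-2} = 0,  where D(n) = (r+n)(r+n-1) + (-7/2)(r+n) + (9/2).
  a_n = [-4 a_{n-1} - 2 a_{n-2}] / D(n).
Since the indicial polynomial factors as (r - r_1)(r - r_2), D(n) = (r_1 + n - r_1)(r_1 + n - r_2) = n(n + 3/2).
Evaluating step by step (a_0 = 1):
  n = 1: D(1) = 1(1 + 3/2) = 5/2; numerator = -4(1) = -4; a_1 = (-4)/(5/2) = -8/5
  n = 2: D(2) = 2(2 + 3/2) = 7; numerator = -4(-8/5) - 2(1) = 22/5; a_2 = (22/5)/(7) = 22/35
  n = 3: D(3) = 3(3 + 3/2) = 27/2; numerator = -4(22/35) - 2(-8/5) = 24/35; a_3 = (24/35)/(27/2) = 16/315
  n = 4: D(4) = 4(4 + 3/2) = 22; numerator = -4(16/315) - 2(22/35) = -92/63; a_4 = (-92/63)/(22) = -46/693
  n = 5: D(5) = 5(5 + 3/2) = 65/2; numerator = -4(-46/693) - 2(16/315) = 568/3465; a_5 = (568/3465)/(65/2) = 1136/225225

r = 3; a_0 = 1; a_1 = -8/5; a_2 = 22/35; a_3 = 16/315; a_4 = -46/693; a_5 = 1136/225225


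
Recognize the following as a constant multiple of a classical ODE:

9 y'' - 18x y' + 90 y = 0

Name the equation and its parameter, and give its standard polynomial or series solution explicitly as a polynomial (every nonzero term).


All three coefficients share the factor 9; dividing through by 9 gives  y'' - 2x y' + 10 y = 0.
This matches the Hermite equation y'' - 2x y' + 2n y = 0 with 2n = 10, so n = 5; the polynomial solution is H_5(x).
With y = sum_k a_k x^k, matching x^k gives (k+2)(k+1) a_{k+2} = 2(k - n) a_k = 2(k - 5) a_k. The right side vanishes at k = 5, so the series with the parity of 5 terminates at degree 5.
Standard normalization: leading coefficient of H_n is 2^n, so a_5 = 2^5 = 32. Work downward with a_k = (k+1)(k+2) a_{k+2} / (2(k - n)):
  a_3 = (4)(5)(32) / (2(3 - 5)) = 640/(-4) = -160
  a_1 = (2)(3)(-160) / (2(1 - 5)) = -960/(-8) = 120
Hence H_5(x) = 32 x^5 - 160 x^3 + 120 x.

H_5(x); series = 32 x^5 - 160 x^3 + 120 x


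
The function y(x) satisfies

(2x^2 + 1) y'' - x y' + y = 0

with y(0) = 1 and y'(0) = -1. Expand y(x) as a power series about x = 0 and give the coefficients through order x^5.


Ansatz: y(x) = sum_{n>=0} a_n x^n, so y'(x) = sum_{n>=1} n a_n x^(n-1) and y''(x) = sum_{n>=2} n(n-1) a_n x^(n-2).
Substitute into P(x) y'' + Q(x) y' + R(x) y = 0 with P(x) = 2x^2 + 1, Q(x) = -x, R(x) = 1, and match powers of x.
Initial conditions: a_0 = 1, a_1 = -1.
Setting the coefficient of each power of x to zero and solving order by order (substituting the coefficients already found):
  x^0: 2 a_2 + a_0 = 0  ->  2 a_2 = -a_0 = -1  ->  a_2 = -1/2
  x^1: 6 a_3 = 0  ->  a_3 = 0
  x^2: 12 a_4 + 3 a_2 = 0  ->  12 a_4 = -3 a_2 = 3/2  ->  a_4 = 1/8
  x^3: 20 a_5 + 10 a_3 = 0  ->  20 a_5 = -10 a_3 = 0  ->  a_5 = 0
Truncated series: y(x) = 1 - x - (1/2) x^2 + (1/8) x^4 + O(x^6).

a_0 = 1; a_1 = -1; a_2 = -1/2; a_3 = 0; a_4 = 1/8; a_5 = 0


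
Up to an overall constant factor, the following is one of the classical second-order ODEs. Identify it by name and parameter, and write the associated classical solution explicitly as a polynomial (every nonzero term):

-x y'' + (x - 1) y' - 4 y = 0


All three coefficients share the factor -1; dividing through by -1 gives  x y'' + (1 - x) y' + 4 y = 0.
This matches the Laguerre equation x y'' + (1 - x) y' + n y = 0 with n = 4; the polynomial solution is L_4(x).
With y = sum_k a_k x^k, matching x^k gives (k+1)k a_{k+1} + (k+1) a_{k+1} - k a_k + n a_k = 0, i.e. (k+1)^2 a_{k+1} = (k - n) a_k = (k - 4) a_k. The right side vanishes at k = 4, so the series terminates at degree 4.
Standard normalization L_n(0) = 1 gives a_0 = 1. Work upward with a_{k+1} = (k - 4) a_k / (k+1)^2:
  a_1 = (0 - 4)(1) / 1^2 = -4/1 = -4
  a_2 = (1 - 4)(-4) / 2^2 = 12/4 = 3
  a_3 = (2 - 4)(3) / 3^2 = -6/9 = -2/3
  a_4 = (3 - 4)(-2/3) / 4^2 = (2/3)/16 = 1/24
Hence L_4(x) = x^4/24 - 2 x^3/3 + 3 x^2 - 4 x + 1.

L_4(x); series = x^4/24 - 2 x^3/3 + 3 x^2 - 4 x + 1


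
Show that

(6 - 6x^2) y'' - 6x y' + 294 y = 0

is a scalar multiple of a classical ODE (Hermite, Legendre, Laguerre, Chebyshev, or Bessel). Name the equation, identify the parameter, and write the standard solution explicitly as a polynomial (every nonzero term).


All three coefficients share the factor 6; dividing through by 6 gives  (1 - x^2) y'' - x y' + 49 y = 0.
This matches the Chebyshev equation (1 - x^2) y'' - x y' + n^2 y = 0 (note the -x y' term, not -2x y') with n^2 = 49, so n = 7; the polynomial solution is T_7(x).
With y = sum_k a_k x^k, matching x^k gives (k+2)(k+1) a_{k+2} = (k^2 - n^2) a_k = (k - 7)(k + 7) a_k. The right side vanishes at k = 7, so the series with the parity of 7 terminates at degree 7.
Standard normalization: leading coefficient of T_n is 2^(n-1), so a_7 = 2^6 = 64. Work downward with a_k = (k+1)(k+2) a_{k+2} / ((k - 7)(k + 7)):
  a_5 = (6)(7)(64) / ((5 - 7)(5 + 7)) = 2688/(-24) = -112
  a_3 = (4)(5)(-112) / ((3 - 7)(3 + 7)) = -2240/(-40) = 56
  a_1 = (2)(3)(56) / ((1 - 7)(1 + 7)) = 336/(-48) = -7
Hence T_7(x) = 64 x^7 - 112 x^5 + 56 x^3 - 7 x.

T_7(x); series = 64 x^7 - 112 x^5 + 56 x^3 - 7 x


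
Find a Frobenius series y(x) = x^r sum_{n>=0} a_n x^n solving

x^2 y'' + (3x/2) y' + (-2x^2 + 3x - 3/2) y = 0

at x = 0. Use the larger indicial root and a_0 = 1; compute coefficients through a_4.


Write in Frobenius form y'' + (p(x)/x) y' + (q(x)/x^2) y = 0:
  p(x) = 3/2,  q(x) = -2x^2 + 3x - 3/2.
Indicial equation: r(r-1) + (3/2) r + (-3/2) = 0 -> roots r_1 = 1, r_2 = -3/2.
Take r = r_1 = 1. Let y(x) = x^r sum_{n>=0} a_n x^n with a_0 = 1.
Substitute y = x^r sum a_n x^n and match x^{r+n}. The recurrence is
  D(n) a_n + 3 a_{n-1} - 2 a_{n-2} = 0,  where D(n) = (r+n)(r+n-1) + (3/2)(r+n) + (-3/2).
  a_n = [-3 a_{n-1} + 2 a_{n-2}] / D(n).
Since the indicial polynomial factors as (r - r_1)(r - r_2), D(n) = (r_1 + n - r_1)(r_1 + n - r_2) = n(n + 5/2).
Evaluating step by step (a_0 = 1):
  n = 1: D(1) = 1(1 + 5/2) = 7/2; numerator = -3(1) = -3; a_1 = (-3)/(7/2) = -6/7
  n = 2: D(2) = 2(2 + 5/2) = 9; numerator = -3(-6/7) + 2(1) = 32/7; a_2 = (32/7)/(9) = 32/63
  n = 3: D(3) = 3(3 + 5/2) = 33/2; numerator = -3(32/63) + 2(-6/7) = -68/21; a_3 = (-68/21)/(33/2) = -136/693
  n = 4: D(4) = 4(4 + 5/2) = 26; numerator = -3(-136/693) + 2(32/63) = 1112/693; a_4 = (1112/693)/(26) = 556/9009

r = 1; a_0 = 1; a_1 = -6/7; a_2 = 32/63; a_3 = -136/693; a_4 = 556/9009


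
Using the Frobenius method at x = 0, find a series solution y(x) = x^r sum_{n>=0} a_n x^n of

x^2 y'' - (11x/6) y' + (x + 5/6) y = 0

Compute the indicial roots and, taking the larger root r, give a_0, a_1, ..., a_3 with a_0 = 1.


Write in Frobenius form y'' + (p(x)/x) y' + (q(x)/x^2) y = 0:
  p(x) = -11/6,  q(x) = x + 5/6.
Indicial equation: r(r-1) + (-11/6) r + (5/6) = 0 -> roots r_1 = 5/2, r_2 = 1/3.
Take r = r_1 = 5/2. Let y(x) = x^r sum_{n>=0} a_n x^n with a_0 = 1.
Substitute y = x^r sum a_n x^n and match x^{r+n}. The recurrence is
  D(n) a_n + 1 a_{n-1} = 0,  where D(n) = (r+n)(r+n-1) + (-11/6)(r+n) + (5/6).
  a_n = -1 / D(n) * a_{n-1}.
Since the indicial polynomial factors as (r - r_1)(r - r_2), D(n) = (r_1 + n - r_1)(r_1 + n - r_2) = n(n + 13/6).
Evaluating step by step (a_0 = 1):
  n = 1: D(1) = 1(1 + 13/6) = 19/6; numerator = -1(1) = -1; a_1 = (-1)/(19/6) = -6/19
  n = 2: D(2) = 2(2 + 13/6) = 25/3; numerator = -1(-6/19) = 6/19; a_2 = (6/19)/(25/3) = 18/475
  n = 3: D(3) = 3(3 + 13/6) = 31/2; numerator = -1(18/475) = -18/475; a_3 = (-18/475)/(31/2) = -36/14725

r = 5/2; a_0 = 1; a_1 = -6/19; a_2 = 18/475; a_3 = -36/14725


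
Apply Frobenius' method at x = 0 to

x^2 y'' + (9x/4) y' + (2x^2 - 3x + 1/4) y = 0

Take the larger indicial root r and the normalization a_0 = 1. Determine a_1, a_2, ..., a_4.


Write in Frobenius form y'' + (p(x)/x) y' + (q(x)/x^2) y = 0:
  p(x) = 9/4,  q(x) = 2x^2 - 3x + 1/4.
Indicial equation: r(r-1) + (9/4) r + (1/4) = 0 -> roots r_1 = -1/4, r_2 = -1.
Take r = r_1 = -1/4. Let y(x) = x^r sum_{n>=0} a_n x^n with a_0 = 1.
Substitute y = x^r sum a_n x^n and match x^{r+n}. The recurrence is
  D(n) a_n - 3 a_{n-1} + 2 a_{n-2} = 0,  where D(n) = (r+n)(r+n-1) + (9/4)(r+n) + (1/4).
  a_n = [3 a_{n-1} - 2 a_{n-2}] / D(n).
Since the indicial polynomial factors as (r - r_1)(r - r_2), D(n) = (r_1 + n - r_1)(r_1 + n - r_2) = n(n + 3/4).
Evaluating step by step (a_0 = 1):
  n = 1: D(1) = 1(1 + 3/4) = 7/4; numerator = 3(1) = 3; a_1 = (3)/(7/4) = 12/7
  n = 2: D(2) = 2(2 + 3/4) = 11/2; numerator = 3(12/7) - 2(1) = 22/7; a_2 = (22/7)/(11/2) = 4/7
  n = 3: D(3) = 3(3 + 3/4) = 45/4; numerator = 3(4/7) - 2(12/7) = -12/7; a_3 = (-12/7)/(45/4) = -16/105
  n = 4: D(4) = 4(4 + 3/4) = 19; numerator = 3(-16/105) - 2(4/7) = -8/5; a_4 = (-8/5)/(19) = -8/95

r = -1/4; a_0 = 1; a_1 = 12/7; a_2 = 4/7; a_3 = -16/105; a_4 = -8/95


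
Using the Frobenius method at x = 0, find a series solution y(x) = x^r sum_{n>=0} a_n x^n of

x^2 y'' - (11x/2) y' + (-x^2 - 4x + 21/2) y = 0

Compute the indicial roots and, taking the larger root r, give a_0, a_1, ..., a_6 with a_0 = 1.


Write in Frobenius form y'' + (p(x)/x) y' + (q(x)/x^2) y = 0:
  p(x) = -11/2,  q(x) = -x^2 - 4x + 21/2.
Indicial equation: r(r-1) + (-11/2) r + (21/2) = 0 -> roots r_1 = 7/2, r_2 = 3.
Take r = r_1 = 7/2. Let y(x) = x^r sum_{n>=0} a_n x^n with a_0 = 1.
Substitute y = x^r sum a_n x^n and match x^{r+n}. The recurrence is
  D(n) a_n - 4 a_{n-1} - 1 a_{n-2} = 0,  where D(n) = (r+n)(r+n-1) + (-11/2)(r+n) + (21/2).
  a_n = [4 a_{n-1} + 1 a_{n-2}] / D(n).
Since the indicial polynomial factors as (r - r_1)(r - r_2), D(n) = (r_1 + n - r_1)(r_1 + n - r_2) = n(n + 1/2).
Evaluating step by step (a_0 = 1):
  n = 1: D(1) = 1(1 + 1/2) = 3/2; numerator = 4(1) = 4; a_1 = (4)/(3/2) = 8/3
  n = 2: D(2) = 2(2 + 1/2) = 5; numerator = 4(8/3) + 1(1) = 35/3; a_2 = (35/3)/(5) = 7/3
  n = 3: D(3) = 3(3 + 1/2) = 21/2; numerator = 4(7/3) + 1(8/3) = 12; a_3 = (12)/(21/2) = 8/7
  n = 4: D(4) = 4(4 + 1/2) = 18; numerator = 4(8/7) + 1(7/3) = 145/21; a_4 = (145/21)/(18) = 145/378
  n = 5: D(5) = 5(5 + 1/2) = 55/2; numerator = 4(145/378) + 1(8/7) = 506/189; a_5 = (506/189)/(55/2) = 92/945
  n = 6: D(6) = 6(6 + 1/2) = 39; numerator = 4(92/945) + 1(145/378) = 487/630; a_6 = (487/630)/(39) = 487/24570

r = 7/2; a_0 = 1; a_1 = 8/3; a_2 = 7/3; a_3 = 8/7; a_4 = 145/378; a_5 = 92/945; a_6 = 487/24570


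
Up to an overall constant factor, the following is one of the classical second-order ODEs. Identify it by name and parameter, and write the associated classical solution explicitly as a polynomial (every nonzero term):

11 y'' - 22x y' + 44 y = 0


All three coefficients share the factor 11; dividing through by 11 gives  y'' - 2x y' + 4 y = 0.
This matches the Hermite equation y'' - 2x y' + 2n y = 0 with 2n = 4, so n = 2; the polynomial solution is H_2(x).
With y = sum_k a_k x^k, matching x^k gives (k+2)(k+1) a_{k+2} = 2(k - n) a_k = 2(k - 2) a_k. The right side vanishes at k = 2, so the series with the parity of 2 terminates at degree 2.
Standard normalization: leading coefficient of H_n is 2^n, so a_2 = 2^2 = 4. Work downward with a_k = (k+1)(k+2) a_{k+2} / (2(k - n)):
  a_0 = (1)(2)(4) / (2(0 - 2)) = 8/(-4) = -2
Hence H_2(x) = 4 x^2 - 2.

H_2(x); series = 4 x^2 - 2


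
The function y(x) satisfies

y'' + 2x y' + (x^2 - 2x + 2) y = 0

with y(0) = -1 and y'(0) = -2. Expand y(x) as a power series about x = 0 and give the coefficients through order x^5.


Ansatz: y(x) = sum_{n>=0} a_n x^n, so y'(x) = sum_{n>=1} n a_n x^(n-1) and y''(x) = sum_{n>=2} n(n-1) a_n x^(n-2).
Substitute into P(x) y'' + Q(x) y' + R(x) y = 0 with P(x) = 1, Q(x) = 2x, R(x) = x^2 - 2x + 2, and match powers of x.
Initial conditions: a_0 = -1, a_1 = -2.
Setting the coefficient of each power of x to zero and solving order by order (substituting the coefficients already found):
  x^0: 2 a_2 + 2 a_0 = 0  ->  2 a_2 = -2 a_0 = 2  ->  a_2 = 1
  x^1: 6 a_3 + 4 a_1 - 2 a_0 = 0  ->  6 a_3 = -4 a_1 + 2 a_0 = 6  ->  a_3 = 1
  x^2: 12 a_4 + 6 a_2 - 2 a_1 + a_0 = 0  ->  12 a_4 = -6 a_2 + 2 a_1 - a_0 = -9  ->  a_4 = -3/4
  x^3: 20 a_5 + 8 a_3 - 2 a_2 + a_1 = 0  ->  20 a_5 = -8 a_3 + 2 a_2 - a_1 = -4  ->  a_5 = -1/5
Truncated series: y(x) = -1 - 2 x + x^2 + x^3 - (3/4) x^4 - (1/5) x^5 + O(x^6).

a_0 = -1; a_1 = -2; a_2 = 1; a_3 = 1; a_4 = -3/4; a_5 = -1/5


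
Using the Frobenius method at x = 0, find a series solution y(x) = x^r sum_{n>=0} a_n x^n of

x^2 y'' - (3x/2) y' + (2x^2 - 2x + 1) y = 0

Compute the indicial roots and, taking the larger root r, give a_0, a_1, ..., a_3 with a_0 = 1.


Write in Frobenius form y'' + (p(x)/x) y' + (q(x)/x^2) y = 0:
  p(x) = -3/2,  q(x) = 2x^2 - 2x + 1.
Indicial equation: r(r-1) + (-3/2) r + (1) = 0 -> roots r_1 = 2, r_2 = 1/2.
Take r = r_1 = 2. Let y(x) = x^r sum_{n>=0} a_n x^n with a_0 = 1.
Substitute y = x^r sum a_n x^n and match x^{r+n}. The recurrence is
  D(n) a_n - 2 a_{n-1} + 2 a_{n-2} = 0,  where D(n) = (r+n)(r+n-1) + (-3/2)(r+n) + (1).
  a_n = [2 a_{n-1} - 2 a_{n-2}] / D(n).
Since the indicial polynomial factors as (r - r_1)(r - r_2), D(n) = (r_1 + n - r_1)(r_1 + n - r_2) = n(n + 3/2).
Evaluating step by step (a_0 = 1):
  n = 1: D(1) = 1(1 + 3/2) = 5/2; numerator = 2(1) = 2; a_1 = (2)/(5/2) = 4/5
  n = 2: D(2) = 2(2 + 3/2) = 7; numerator = 2(4/5) - 2(1) = -2/5; a_2 = (-2/5)/(7) = -2/35
  n = 3: D(3) = 3(3 + 3/2) = 27/2; numerator = 2(-2/35) - 2(4/5) = -12/7; a_3 = (-12/7)/(27/2) = -8/63

r = 2; a_0 = 1; a_1 = 4/5; a_2 = -2/35; a_3 = -8/63


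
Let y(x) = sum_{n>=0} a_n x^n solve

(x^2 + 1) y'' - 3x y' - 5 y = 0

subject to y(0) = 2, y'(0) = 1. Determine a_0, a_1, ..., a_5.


Ansatz: y(x) = sum_{n>=0} a_n x^n, so y'(x) = sum_{n>=1} n a_n x^(n-1) and y''(x) = sum_{n>=2} n(n-1) a_n x^(n-2).
Substitute into P(x) y'' + Q(x) y' + R(x) y = 0 with P(x) = x^2 + 1, Q(x) = -3x, R(x) = -5, and match powers of x.
Initial conditions: a_0 = 2, a_1 = 1.
Setting the coefficient of each power of x to zero and solving order by order (substituting the coefficients already found):
  x^0: 2 a_2 - 5 a_0 = 0  ->  2 a_2 = 5 a_0 = 10  ->  a_2 = 5
  x^1: 6 a_3 - 8 a_1 = 0  ->  6 a_3 = 8 a_1 = 8  ->  a_3 = 4/3
  x^2: 12 a_4 - 9 a_2 = 0  ->  12 a_4 = 9 a_2 = 45  ->  a_4 = 15/4
  x^3: 20 a_5 - 8 a_3 = 0  ->  20 a_5 = 8 a_3 = 32/3  ->  a_5 = 8/15
Truncated series: y(x) = 2 + x + 5 x^2 + (4/3) x^3 + (15/4) x^4 + (8/15) x^5 + O(x^6).

a_0 = 2; a_1 = 1; a_2 = 5; a_3 = 4/3; a_4 = 15/4; a_5 = 8/15


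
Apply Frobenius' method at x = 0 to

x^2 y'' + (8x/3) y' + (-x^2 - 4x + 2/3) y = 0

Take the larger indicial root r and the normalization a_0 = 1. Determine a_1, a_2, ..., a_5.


Write in Frobenius form y'' + (p(x)/x) y' + (q(x)/x^2) y = 0:
  p(x) = 8/3,  q(x) = -x^2 - 4x + 2/3.
Indicial equation: r(r-1) + (8/3) r + (2/3) = 0 -> roots r_1 = -2/3, r_2 = -1.
Take r = r_1 = -2/3. Let y(x) = x^r sum_{n>=0} a_n x^n with a_0 = 1.
Substitute y = x^r sum a_n x^n and match x^{r+n}. The recurrence is
  D(n) a_n - 4 a_{n-1} - 1 a_{n-2} = 0,  where D(n) = (r+n)(r+n-1) + (8/3)(r+n) + (2/3).
  a_n = [4 a_{n-1} + 1 a_{n-2}] / D(n).
Since the indicial polynomial factors as (r - r_1)(r - r_2), D(n) = (r_1 + n - r_1)(r_1 + n - r_2) = n(n + 1/3).
Evaluating step by step (a_0 = 1):
  n = 1: D(1) = 1(1 + 1/3) = 4/3; numerator = 4(1) = 4; a_1 = (4)/(4/3) = 3
  n = 2: D(2) = 2(2 + 1/3) = 14/3; numerator = 4(3) + 1(1) = 13; a_2 = (13)/(14/3) = 39/14
  n = 3: D(3) = 3(3 + 1/3) = 10; numerator = 4(39/14) + 1(3) = 99/7; a_3 = (99/7)/(10) = 99/70
  n = 4: D(4) = 4(4 + 1/3) = 52/3; numerator = 4(99/70) + 1(39/14) = 591/70; a_4 = (591/70)/(52/3) = 1773/3640
  n = 5: D(5) = 5(5 + 1/3) = 80/3; numerator = 4(1773/3640) + 1(99/70) = 306/91; a_5 = (306/91)/(80/3) = 459/3640

r = -2/3; a_0 = 1; a_1 = 3; a_2 = 39/14; a_3 = 99/70; a_4 = 1773/3640; a_5 = 459/3640
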